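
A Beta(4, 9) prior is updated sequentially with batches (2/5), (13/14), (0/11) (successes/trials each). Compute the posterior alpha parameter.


Sequential conjugate updating is equivalent to a single batch update.
Total successes across all batches = 15
alpha_posterior = alpha_prior + total_successes = 4 + 15
= 19

19


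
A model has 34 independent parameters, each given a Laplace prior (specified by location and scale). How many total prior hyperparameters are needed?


Each Laplace prior needs 2 hyperparameters (location and scale).
Total = 2 * 34 = 68

68


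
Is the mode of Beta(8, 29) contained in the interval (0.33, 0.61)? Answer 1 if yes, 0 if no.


Mode = (a-1)/(a+b-2) = 7/35 = 0.2
Interval: (0.33, 0.61)
Contains mode? 0

0


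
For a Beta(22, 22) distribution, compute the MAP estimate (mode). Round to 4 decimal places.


MAP = mode = (a-1)/(a+b-2)
= (22-1)/(22+22-2)
= 21/42 = 0.5

0.5


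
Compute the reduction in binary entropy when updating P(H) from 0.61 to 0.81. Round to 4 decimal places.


H_before = -p*log2(p) - (1-p)*log2(1-p) for p=0.61: 0.9648
H_after for p=0.81: 0.7015
Reduction = 0.9648 - 0.7015 = 0.2633

0.2633


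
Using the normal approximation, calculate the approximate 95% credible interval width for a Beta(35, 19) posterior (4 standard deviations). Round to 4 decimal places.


Var(Beta) = 35*19/(54^2 * 55) = 0.0041
SD = 0.0644
Width ~ 4*SD = 0.2576

0.2576


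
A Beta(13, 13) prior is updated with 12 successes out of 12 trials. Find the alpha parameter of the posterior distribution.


In the Beta-Binomial conjugate update:
alpha_post = alpha_prior + successes
= 13 + 12
= 25

25


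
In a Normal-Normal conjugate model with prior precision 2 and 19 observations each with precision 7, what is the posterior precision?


Posterior precision = prior precision + n * observation precision
= 2 + 19 * 7
= 2 + 133 = 135

135


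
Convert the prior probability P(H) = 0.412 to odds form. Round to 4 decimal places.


P(not H) = 1 - 0.412 = 0.588
Odds = 0.412 / 0.588 = 0.7007

0.7007


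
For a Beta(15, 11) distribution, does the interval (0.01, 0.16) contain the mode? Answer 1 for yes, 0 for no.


Mode of Beta(a,b) = (a-1)/(a+b-2)
= (15-1)/(15+11-2) = 0.5833
Check: 0.01 <= 0.5833 <= 0.16?
Result: 0

0


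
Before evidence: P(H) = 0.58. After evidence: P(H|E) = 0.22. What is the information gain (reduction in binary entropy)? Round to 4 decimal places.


Prior entropy = 0.9815
Posterior entropy = 0.7602
Information gain = 0.9815 - 0.7602 = 0.2213

0.2213


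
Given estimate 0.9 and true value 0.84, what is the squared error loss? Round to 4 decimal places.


Squared error = (estimate - true)^2
Difference = 0.06
Loss = 0.06^2 = 0.0036

0.0036


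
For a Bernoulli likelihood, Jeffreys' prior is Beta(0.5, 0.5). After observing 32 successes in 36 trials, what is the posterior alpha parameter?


Jeffreys' prior for Bernoulli is Beta(0.5, 0.5).
Posterior is Beta(0.5 + k, 0.5 + n - k).
Posterior alpha = 0.5 + k = 0.5 + 32 = 32.5

32.5


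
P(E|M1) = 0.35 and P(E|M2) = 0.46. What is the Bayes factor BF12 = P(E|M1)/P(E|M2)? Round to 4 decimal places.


Bayes factor BF12 = P(E|M1) / P(E|M2)
= 0.35 / 0.46
= 0.7609

0.7609


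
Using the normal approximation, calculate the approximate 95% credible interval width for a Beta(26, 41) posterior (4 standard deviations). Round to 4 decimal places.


Var(Beta) = 26*41/(67^2 * 68) = 0.0035
SD = 0.0591
Width ~ 4*SD = 0.2364

0.2364


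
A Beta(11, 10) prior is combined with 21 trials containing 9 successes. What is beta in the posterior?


In conjugate updating:
beta_posterior = beta_prior + (n - k)
= 10 + (21 - 9)
= 10 + 12 = 22

22


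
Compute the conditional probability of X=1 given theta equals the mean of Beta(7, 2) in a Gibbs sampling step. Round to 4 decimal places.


Mean of Beta(7, 2) = 0.7778
P(X=1 | theta=0.7778) = 0.7778

0.7778


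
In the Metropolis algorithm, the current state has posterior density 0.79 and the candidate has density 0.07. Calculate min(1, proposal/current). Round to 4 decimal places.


Ratio = 0.07/0.79 = 0.0886
Acceptance probability = min(1, 0.0886)
= 0.0886

0.0886


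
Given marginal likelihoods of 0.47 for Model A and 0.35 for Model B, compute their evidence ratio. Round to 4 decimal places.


Ratio = ML(A) / ML(B) = 0.47/0.35
= 1.3429

1.3429


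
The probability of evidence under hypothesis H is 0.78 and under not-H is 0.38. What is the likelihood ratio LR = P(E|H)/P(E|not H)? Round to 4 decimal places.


LR = 0.78 / 0.38
= 2.0526

2.0526


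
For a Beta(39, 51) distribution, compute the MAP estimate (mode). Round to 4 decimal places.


MAP = mode = (a-1)/(a+b-2)
= (39-1)/(39+51-2)
= 38/88 = 0.4318

0.4318


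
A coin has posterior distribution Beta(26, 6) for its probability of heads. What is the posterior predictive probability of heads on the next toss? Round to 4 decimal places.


Posterior predictive = E[theta] = alpha/(alpha+beta)
= 26/32
= 0.8125

0.8125


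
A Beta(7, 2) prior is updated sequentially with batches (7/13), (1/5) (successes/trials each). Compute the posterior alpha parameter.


Sequential conjugate updating is equivalent to a single batch update.
Total successes across all batches = 8
alpha_posterior = alpha_prior + total_successes = 7 + 8
= 15

15


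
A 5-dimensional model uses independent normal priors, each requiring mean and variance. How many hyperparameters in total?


Per parameter: 2 (mean and variance).
Total = 5 * 2 = 10

10


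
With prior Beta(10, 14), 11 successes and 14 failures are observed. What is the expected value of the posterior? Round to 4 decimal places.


Posterior = Beta(21, 28)
E[theta] = alpha/(alpha+beta)
= 21/49 = 0.4286

0.4286


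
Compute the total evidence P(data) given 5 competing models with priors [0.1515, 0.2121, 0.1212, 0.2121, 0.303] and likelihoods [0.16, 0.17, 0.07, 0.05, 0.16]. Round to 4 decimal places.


Marginal likelihood = sum P(model_i) * P(data|model_i)
Model 1: 0.1515 * 0.16 = 0.0242
Model 2: 0.2121 * 0.17 = 0.0361
Model 3: 0.1212 * 0.07 = 0.0085
Model 4: 0.2121 * 0.05 = 0.0106
Model 5: 0.303 * 0.16 = 0.0485
Total = 0.1279

0.1279


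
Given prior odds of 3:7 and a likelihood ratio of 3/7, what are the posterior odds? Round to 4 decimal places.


Posterior odds = prior odds * LR
Prior odds = 3/7 = 0.4286
LR = 3/7 = 0.4286
Posterior odds = 0.4286 * 0.4286 = 0.1837

0.1837


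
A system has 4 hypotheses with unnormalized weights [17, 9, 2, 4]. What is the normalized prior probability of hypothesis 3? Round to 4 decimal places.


The normalized prior is the weight divided by the total.
Total weight = 32
P(H3) = 2 / 32 = 0.0625

0.0625


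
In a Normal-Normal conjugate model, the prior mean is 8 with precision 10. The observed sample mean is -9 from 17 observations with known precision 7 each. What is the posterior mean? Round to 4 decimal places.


Posterior precision = tau0 + n*tau = 10 + 17*7 = 129
Posterior mean = (tau0*mu0 + n*tau*xbar) / posterior_precision
= (10*8 + 17*7*-9) / 129
= -991 / 129 = -7.6822

-7.6822


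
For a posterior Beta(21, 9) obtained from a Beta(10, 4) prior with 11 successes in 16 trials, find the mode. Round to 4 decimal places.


Mode = (alpha - 1) / (alpha + beta - 2)
= 20 / 28
= 0.7143

0.7143


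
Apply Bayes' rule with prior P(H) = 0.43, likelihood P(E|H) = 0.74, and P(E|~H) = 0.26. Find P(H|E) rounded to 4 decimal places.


Step 1: Compute marginal P(E) = P(E|H)P(H) + P(E|~H)P(~H)
= 0.74*0.43 + 0.26*0.57 = 0.4664
Step 2: P(H|E) = P(E|H)P(H)/P(E) = 0.3182/0.4664
= 0.6822

0.6822


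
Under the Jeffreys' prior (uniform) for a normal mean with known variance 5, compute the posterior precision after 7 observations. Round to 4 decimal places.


Prior precision = 0 (flat prior).
Post. prec. = 0 + n/var = 7/5 = 1.4

1.4


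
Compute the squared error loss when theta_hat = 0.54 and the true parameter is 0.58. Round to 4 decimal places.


L = (theta_hat - theta_true)^2
= (0.54 - 0.58)^2
= -0.04^2 = 0.0016

0.0016


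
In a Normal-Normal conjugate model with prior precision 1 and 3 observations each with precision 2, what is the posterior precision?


Posterior precision = prior precision + n * observation precision
= 1 + 3 * 2
= 1 + 6 = 7

7


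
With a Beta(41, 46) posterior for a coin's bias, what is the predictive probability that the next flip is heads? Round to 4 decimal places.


The predictive probability equals the posterior mean.
P(next = heads) = alpha / (alpha + beta)
= 41 / 87 = 0.4713

0.4713


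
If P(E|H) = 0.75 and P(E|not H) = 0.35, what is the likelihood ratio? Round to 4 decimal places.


Likelihood ratio = P(E|H) / P(E|not H)
= 0.75 / 0.35
= 2.1429

2.1429


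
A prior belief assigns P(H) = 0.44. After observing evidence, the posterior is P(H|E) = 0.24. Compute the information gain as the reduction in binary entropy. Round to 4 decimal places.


H(prior) = -0.44*log2(0.44) - 0.56*log2(0.56)
= 0.9896
H(post) = -0.24*log2(0.24) - 0.76*log2(0.76)
= 0.795
IG = 0.9896 - 0.795 = 0.1945

0.1945


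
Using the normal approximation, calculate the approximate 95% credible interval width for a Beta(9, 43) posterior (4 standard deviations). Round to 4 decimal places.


Var(Beta) = 9*43/(52^2 * 53) = 0.0027
SD = 0.052
Width ~ 4*SD = 0.2079

0.2079


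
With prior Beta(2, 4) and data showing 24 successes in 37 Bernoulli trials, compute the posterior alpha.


Conjugate update: alpha_posterior = alpha_prior + k
= 2 + 24 = 26

26


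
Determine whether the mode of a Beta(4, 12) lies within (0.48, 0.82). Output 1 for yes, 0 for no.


First find the mode: (a-1)/(a+b-2) = 0.2143
Is 0.2143 in (0.48, 0.82)? 0

0


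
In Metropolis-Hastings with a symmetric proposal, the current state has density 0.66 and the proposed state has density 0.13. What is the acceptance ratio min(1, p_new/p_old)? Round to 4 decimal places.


Ratio = p_new / p_old = 0.13 / 0.66 = 0.197
Acceptance = min(1, 0.197) = 0.197

0.197


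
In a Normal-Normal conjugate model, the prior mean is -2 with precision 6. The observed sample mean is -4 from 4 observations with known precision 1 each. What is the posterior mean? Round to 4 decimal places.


Posterior precision = tau0 + n*tau = 6 + 4*1 = 10
Posterior mean = (tau0*mu0 + n*tau*xbar) / posterior_precision
= (6*-2 + 4*1*-4) / 10
= -28 / 10 = -2.8

-2.8


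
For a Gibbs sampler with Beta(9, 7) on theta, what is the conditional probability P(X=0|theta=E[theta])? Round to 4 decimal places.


E[theta] = 9/(9+7) = 0.5625
P(X=0|theta) = 1 - theta = 0.4375

0.4375


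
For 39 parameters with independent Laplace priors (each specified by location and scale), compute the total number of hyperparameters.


A Laplace prior has 2 hyperparameters per parameter.
Total = 39 * 2 = 78

78


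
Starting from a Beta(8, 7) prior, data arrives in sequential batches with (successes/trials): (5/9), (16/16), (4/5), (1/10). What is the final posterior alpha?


In sequential Bayesian updating, we sum all successes.
Total successes = 26
Final alpha = 8 + 26 = 34

34


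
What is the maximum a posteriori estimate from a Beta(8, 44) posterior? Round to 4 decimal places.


The MAP estimate equals the mode of the distribution.
Mode of Beta(a,b) = (a-1)/(a+b-2)
= 7/50
= 0.14

0.14


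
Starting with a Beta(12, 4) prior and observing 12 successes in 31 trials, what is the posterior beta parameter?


Posterior beta = prior beta + failures
Failures = 31 - 12 = 19
beta_post = 4 + 19 = 23

23


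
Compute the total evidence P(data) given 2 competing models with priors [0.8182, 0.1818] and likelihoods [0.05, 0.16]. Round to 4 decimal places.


Marginal likelihood = sum P(model_i) * P(data|model_i)
Model 1: 0.8182 * 0.05 = 0.0409
Model 2: 0.1818 * 0.16 = 0.0291
Total = 0.07

0.07


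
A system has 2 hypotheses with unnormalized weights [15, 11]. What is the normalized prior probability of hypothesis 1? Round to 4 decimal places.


The normalized prior is the weight divided by the total.
Total weight = 26
P(H1) = 15 / 26 = 0.5769

0.5769


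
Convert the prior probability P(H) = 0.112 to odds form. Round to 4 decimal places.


P(not H) = 1 - 0.112 = 0.888
Odds = 0.112 / 0.888 = 0.1261

0.1261


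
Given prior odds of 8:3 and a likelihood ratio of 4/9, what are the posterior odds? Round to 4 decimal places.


Posterior odds = prior odds * LR
Prior odds = 8/3 = 2.6667
LR = 4/9 = 0.4444
Posterior odds = 2.6667 * 0.4444 = 1.1852

1.1852


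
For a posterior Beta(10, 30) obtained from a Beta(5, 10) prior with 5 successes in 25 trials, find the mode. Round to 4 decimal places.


Mode = (alpha - 1) / (alpha + beta - 2)
= 9 / 38
= 0.2368

0.2368


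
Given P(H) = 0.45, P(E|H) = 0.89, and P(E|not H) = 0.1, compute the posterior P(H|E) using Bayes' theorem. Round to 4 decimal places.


By Bayes' theorem: P(H|E) = P(E|H)*P(H) / P(E)
P(E) = P(E|H)*P(H) + P(E|not H)*P(not H)
P(E) = 0.89*0.45 + 0.1*0.55 = 0.4555
P(H|E) = 0.89*0.45 / 0.4555 = 0.8793

0.8793


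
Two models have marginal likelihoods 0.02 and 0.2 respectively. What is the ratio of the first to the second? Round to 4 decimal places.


Evidence ratio = 0.02 / 0.2
= 0.1

0.1


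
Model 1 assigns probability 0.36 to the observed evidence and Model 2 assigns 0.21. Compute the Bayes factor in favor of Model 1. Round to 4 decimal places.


BF = P(data|M1) / P(data|M2)
= 0.36 / 0.21 = 1.7143

1.7143


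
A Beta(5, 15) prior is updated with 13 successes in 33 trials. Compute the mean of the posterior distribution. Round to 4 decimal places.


After update: Beta(18, 35)
Mean = 18 / (18 + 35) = 18 / 53
= 0.3396

0.3396


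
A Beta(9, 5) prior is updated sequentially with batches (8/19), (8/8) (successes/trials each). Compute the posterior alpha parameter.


Sequential conjugate updating is equivalent to a single batch update.
Total successes across all batches = 16
alpha_posterior = alpha_prior + total_successes = 9 + 16
= 25

25


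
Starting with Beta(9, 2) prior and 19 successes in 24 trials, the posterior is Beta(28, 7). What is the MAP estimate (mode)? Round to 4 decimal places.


The mode of Beta(a, b) when a > 1 and b > 1 is (a-1)/(a+b-2)
= (28 - 1) / (28 + 7 - 2)
= 27 / 33
= 0.8182

0.8182


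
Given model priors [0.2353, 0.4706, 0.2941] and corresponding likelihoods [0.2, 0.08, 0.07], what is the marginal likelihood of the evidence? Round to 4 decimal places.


P(E) = sum_i P(M_i) P(E|M_i)
= 0.0471 + 0.0376 + 0.0206
= 0.1053

0.1053


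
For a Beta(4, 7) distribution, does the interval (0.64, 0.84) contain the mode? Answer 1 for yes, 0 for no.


Mode of Beta(a,b) = (a-1)/(a+b-2)
= (4-1)/(4+7-2) = 0.3333
Check: 0.64 <= 0.3333 <= 0.84?
Result: 0

0


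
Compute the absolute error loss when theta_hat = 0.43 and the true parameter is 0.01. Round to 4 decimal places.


L = |theta_hat - theta_true|
= |0.43 - 0.01| = 0.42

0.42


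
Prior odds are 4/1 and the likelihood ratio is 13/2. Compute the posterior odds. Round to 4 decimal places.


Posterior odds = prior odds * likelihood ratio
= (4/1) * (13/2)
= 52 / 2
= 26.0

26.0


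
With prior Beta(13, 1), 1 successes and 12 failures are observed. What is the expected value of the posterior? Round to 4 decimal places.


Posterior = Beta(14, 13)
E[theta] = alpha/(alpha+beta)
= 14/27 = 0.5185

0.5185


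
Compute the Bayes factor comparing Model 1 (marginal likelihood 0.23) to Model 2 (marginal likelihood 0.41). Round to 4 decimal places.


BF12 = marginal likelihood of M1 / marginal likelihood of M2
= 0.23/0.41
= 0.561

0.561


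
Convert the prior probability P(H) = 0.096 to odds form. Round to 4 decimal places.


P(not H) = 1 - 0.096 = 0.904
Odds = 0.096 / 0.904 = 0.1062

0.1062


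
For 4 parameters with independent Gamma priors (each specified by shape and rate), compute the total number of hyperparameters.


A Gamma prior has 2 hyperparameters per parameter.
Total = 4 * 2 = 8

8


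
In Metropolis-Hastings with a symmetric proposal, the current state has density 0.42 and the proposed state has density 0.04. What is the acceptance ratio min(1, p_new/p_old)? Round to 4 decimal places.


Ratio = p_new / p_old = 0.04 / 0.42 = 0.0952
Acceptance = min(1, 0.0952) = 0.0952

0.0952


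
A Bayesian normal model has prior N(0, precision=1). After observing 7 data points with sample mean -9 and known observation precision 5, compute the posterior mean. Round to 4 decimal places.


Posterior mean = (prior_precision * prior_mean + n * data_precision * data_mean) / (prior_precision + n * data_precision)
Numerator = 1*0 + 7*5*-9 = -315
Denominator = 1 + 7*5 = 36
Posterior mean = -8.75

-8.75


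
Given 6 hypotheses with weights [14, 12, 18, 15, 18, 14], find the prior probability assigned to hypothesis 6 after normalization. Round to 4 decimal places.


To normalize, divide each weight by the sum of all weights.
Sum = 91
Prior(H6) = 14/91 = 0.1538

0.1538


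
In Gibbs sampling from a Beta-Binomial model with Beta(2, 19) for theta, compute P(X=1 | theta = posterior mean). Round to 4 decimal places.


Posterior mean = alpha/(alpha+beta) = 2/21 = 0.0952
P(X=1|theta=mean) = theta = 0.0952

0.0952


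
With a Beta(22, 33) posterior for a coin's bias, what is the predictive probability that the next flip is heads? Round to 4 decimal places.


The predictive probability equals the posterior mean.
P(next = heads) = alpha / (alpha + beta)
= 22 / 55 = 0.4

0.4


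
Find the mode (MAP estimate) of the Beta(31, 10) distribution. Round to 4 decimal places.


For Beta(a,b) with a,b > 1:
Mode = (a-1)/(a+b-2) = (31-1)/(41-2)
= 30/39 = 0.7692

0.7692


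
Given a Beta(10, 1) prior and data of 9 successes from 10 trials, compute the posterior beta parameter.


Number of failures = 10 - 9 = 1
Posterior beta = 1 + 1 = 2

2


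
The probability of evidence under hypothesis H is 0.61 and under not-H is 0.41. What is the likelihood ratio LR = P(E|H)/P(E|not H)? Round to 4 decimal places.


LR = 0.61 / 0.41
= 1.4878

1.4878


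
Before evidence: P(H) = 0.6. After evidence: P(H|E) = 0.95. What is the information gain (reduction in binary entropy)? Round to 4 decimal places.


Prior entropy = 0.971
Posterior entropy = 0.2864
Information gain = 0.971 - 0.2864 = 0.6846

0.6846


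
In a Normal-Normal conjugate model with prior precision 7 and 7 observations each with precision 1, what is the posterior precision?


Posterior precision = prior precision + n * observation precision
= 7 + 7 * 1
= 7 + 7 = 14

14


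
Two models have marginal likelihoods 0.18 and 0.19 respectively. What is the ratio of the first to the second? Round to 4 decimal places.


Evidence ratio = 0.18 / 0.19
= 0.9474

0.9474


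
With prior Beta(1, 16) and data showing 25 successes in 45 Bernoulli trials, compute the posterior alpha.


Conjugate update: alpha_posterior = alpha_prior + k
= 1 + 25 = 26

26


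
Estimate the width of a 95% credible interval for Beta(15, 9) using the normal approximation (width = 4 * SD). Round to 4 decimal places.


For Beta(a,b): Var = ab/((a+b)^2(a+b+1))
Var = 0.0094, SD = 0.0968
Approximate 95% CI width = 4 * 0.0968 = 0.3873

0.3873


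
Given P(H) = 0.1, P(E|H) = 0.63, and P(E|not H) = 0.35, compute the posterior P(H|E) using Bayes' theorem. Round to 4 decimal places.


By Bayes' theorem: P(H|E) = P(E|H)*P(H) / P(E)
P(E) = P(E|H)*P(H) + P(E|not H)*P(not H)
P(E) = 0.63*0.1 + 0.35*0.9 = 0.378
P(H|E) = 0.63*0.1 / 0.378 = 0.1667

0.1667


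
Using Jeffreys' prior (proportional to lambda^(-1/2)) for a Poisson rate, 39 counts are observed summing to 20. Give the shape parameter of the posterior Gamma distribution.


Conjugate update: Gamma(prior_shape + S, prior_rate + n).
Prior shape = 0.5, prior rate = 0.
Posterior shape = 0.5 + S = 0.5 + 20 = 20.5

20.5


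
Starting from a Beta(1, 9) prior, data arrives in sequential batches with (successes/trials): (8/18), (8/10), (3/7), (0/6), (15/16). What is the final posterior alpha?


In sequential Bayesian updating, we sum all successes.
Total successes = 34
Final alpha = 1 + 34 = 35

35


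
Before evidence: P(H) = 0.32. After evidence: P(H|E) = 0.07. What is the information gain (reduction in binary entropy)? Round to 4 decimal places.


Prior entropy = 0.9044
Posterior entropy = 0.3659
Information gain = 0.9044 - 0.3659 = 0.5385

0.5385


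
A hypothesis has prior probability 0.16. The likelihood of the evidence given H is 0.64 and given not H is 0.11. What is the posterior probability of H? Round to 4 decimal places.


Using Bayes' theorem:
P(E) = 0.16 * 0.64 + 0.84 * 0.11
P(E) = 0.1948
P(H|E) = (0.16 * 0.64) / 0.1948 = 0.5257

0.5257


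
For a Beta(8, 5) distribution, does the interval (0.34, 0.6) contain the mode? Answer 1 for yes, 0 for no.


Mode of Beta(a,b) = (a-1)/(a+b-2)
= (8-1)/(8+5-2) = 0.6364
Check: 0.34 <= 0.6364 <= 0.6?
Result: 0

0


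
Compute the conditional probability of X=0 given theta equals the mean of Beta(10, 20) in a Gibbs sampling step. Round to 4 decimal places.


Mean of Beta(10, 20) = 0.3333
P(X=0 | theta=0.3333) = 0.6667

0.6667


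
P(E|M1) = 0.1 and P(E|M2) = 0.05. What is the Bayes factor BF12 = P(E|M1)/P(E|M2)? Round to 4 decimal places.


Bayes factor BF12 = P(E|M1) / P(E|M2)
= 0.1 / 0.05
= 2.0

2.0


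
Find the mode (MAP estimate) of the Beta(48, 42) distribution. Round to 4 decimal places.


For Beta(a,b) with a,b > 1:
Mode = (a-1)/(a+b-2) = (48-1)/(90-2)
= 47/88 = 0.5341

0.5341


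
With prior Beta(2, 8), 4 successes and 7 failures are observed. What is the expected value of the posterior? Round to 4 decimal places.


Posterior = Beta(6, 15)
E[theta] = alpha/(alpha+beta)
= 6/21 = 0.2857

0.2857


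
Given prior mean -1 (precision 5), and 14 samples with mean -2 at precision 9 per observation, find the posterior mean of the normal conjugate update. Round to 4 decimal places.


The posterior mean is a precision-weighted average of prior and data.
Post. prec. = 5 + 126 = 131
Post. mean = (-5 + -252)/131 = -257/131 = -1.9618

-1.9618


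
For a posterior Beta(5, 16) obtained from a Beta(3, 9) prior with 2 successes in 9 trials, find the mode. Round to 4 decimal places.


Mode = (alpha - 1) / (alpha + beta - 2)
= 4 / 19
= 0.2105

0.2105


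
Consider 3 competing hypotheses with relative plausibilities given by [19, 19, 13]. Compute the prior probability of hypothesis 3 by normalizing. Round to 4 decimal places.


Sum of weights = 19 + 19 + 13 = 51
Normalized prior for H3 = 13 / 51
= 0.2549

0.2549


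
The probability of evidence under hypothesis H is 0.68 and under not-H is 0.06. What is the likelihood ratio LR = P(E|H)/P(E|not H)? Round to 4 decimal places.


LR = 0.68 / 0.06
= 11.3333

11.3333


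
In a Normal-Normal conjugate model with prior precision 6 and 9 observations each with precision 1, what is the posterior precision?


Posterior precision = prior precision + n * observation precision
= 6 + 9 * 1
= 6 + 9 = 15

15


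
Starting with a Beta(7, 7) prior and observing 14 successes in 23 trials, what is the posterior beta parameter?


Posterior beta = prior beta + failures
Failures = 23 - 14 = 9
beta_post = 7 + 9 = 16

16


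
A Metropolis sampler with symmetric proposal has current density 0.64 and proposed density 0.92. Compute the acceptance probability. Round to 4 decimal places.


For symmetric proposals, acceptance = min(1, pi(x*)/pi(x))
= min(1, 0.92/0.64)
= min(1, 1.4375) = 1.0

1.0


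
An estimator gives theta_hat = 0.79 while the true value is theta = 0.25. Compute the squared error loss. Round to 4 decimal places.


The squared error loss is (theta_hat - theta)^2
= (0.79 - 0.25)^2
= (0.54)^2 = 0.2916

0.2916


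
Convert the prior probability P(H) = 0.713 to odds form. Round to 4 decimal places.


P(not H) = 1 - 0.713 = 0.287
Odds = 0.713 / 0.287 = 2.4843

2.4843


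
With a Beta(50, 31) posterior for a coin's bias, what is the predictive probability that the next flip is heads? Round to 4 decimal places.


The predictive probability equals the posterior mean.
P(next = heads) = alpha / (alpha + beta)
= 50 / 81 = 0.6173

0.6173


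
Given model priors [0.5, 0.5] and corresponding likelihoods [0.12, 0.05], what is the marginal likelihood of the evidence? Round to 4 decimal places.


P(E) = sum_i P(M_i) P(E|M_i)
= 0.06 + 0.025
= 0.085

0.085


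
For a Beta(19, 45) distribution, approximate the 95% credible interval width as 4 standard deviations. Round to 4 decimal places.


Variance of Beta(a,b) = ab / ((a+b)^2 * (a+b+1))
= 19*45 / ((64)^2 * 65)
= 0.0032
SD = sqrt(0.0032) = 0.0567
Width = 4 * SD = 0.2267

0.2267


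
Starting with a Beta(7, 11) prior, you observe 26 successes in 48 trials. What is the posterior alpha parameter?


For a Beta-Binomial conjugate model:
Posterior alpha = prior alpha + number of successes
= 7 + 26 = 33

33


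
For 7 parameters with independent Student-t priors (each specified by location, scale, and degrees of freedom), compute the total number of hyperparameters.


A Student-t prior has 3 hyperparameters per parameter.
Total = 7 * 3 = 21

21


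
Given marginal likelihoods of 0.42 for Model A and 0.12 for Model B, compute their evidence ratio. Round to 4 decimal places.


Ratio = ML(A) / ML(B) = 0.42/0.12
= 3.5

3.5


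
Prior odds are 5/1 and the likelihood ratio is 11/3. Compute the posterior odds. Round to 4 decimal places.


Posterior odds = prior odds * likelihood ratio
= (5/1) * (11/3)
= 55 / 3
= 18.3333

18.3333


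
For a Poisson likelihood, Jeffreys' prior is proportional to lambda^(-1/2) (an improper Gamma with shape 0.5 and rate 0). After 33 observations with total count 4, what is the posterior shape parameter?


Jeffreys' prior for Poisson is proportional to lambda^(-1/2).
Posterior is Gamma(0.5 + S, 0 + n) = Gamma(0.5 + 4, 33).
Posterior shape = 0.5 + S = 0.5 + 4 = 4.5

4.5


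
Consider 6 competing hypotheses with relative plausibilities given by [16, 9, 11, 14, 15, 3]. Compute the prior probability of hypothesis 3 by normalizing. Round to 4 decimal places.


Sum of weights = 16 + 9 + 11 + 14 + 15 + 3 = 68
Normalized prior for H3 = 11 / 68
= 0.1618

0.1618


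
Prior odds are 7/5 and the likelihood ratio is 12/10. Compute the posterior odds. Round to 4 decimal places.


Posterior odds = prior odds * likelihood ratio
= (7/5) * (12/10)
= 84 / 50
= 1.68

1.68


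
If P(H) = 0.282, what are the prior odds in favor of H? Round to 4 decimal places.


Prior odds = P(H) / (1 - P(H))
= 0.282 / 0.718
= 0.3928

0.3928


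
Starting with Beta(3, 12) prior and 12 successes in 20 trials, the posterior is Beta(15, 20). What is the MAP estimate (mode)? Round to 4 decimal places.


The mode of Beta(a, b) when a > 1 and b > 1 is (a-1)/(a+b-2)
= (15 - 1) / (15 + 20 - 2)
= 14 / 33
= 0.4242

0.4242


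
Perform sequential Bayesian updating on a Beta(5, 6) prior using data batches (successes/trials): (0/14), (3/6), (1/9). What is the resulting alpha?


Accumulate successes: 4
Posterior alpha = prior alpha + sum of successes
= 5 + 4 = 9

9


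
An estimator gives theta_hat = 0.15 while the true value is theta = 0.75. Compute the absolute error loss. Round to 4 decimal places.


The absolute error loss is |theta_hat - theta|
= |0.15 - 0.75|
= 0.6

0.6


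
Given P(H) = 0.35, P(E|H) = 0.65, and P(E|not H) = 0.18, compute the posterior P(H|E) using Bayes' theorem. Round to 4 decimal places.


By Bayes' theorem: P(H|E) = P(E|H)*P(H) / P(E)
P(E) = P(E|H)*P(H) + P(E|not H)*P(not H)
P(E) = 0.65*0.35 + 0.18*0.65 = 0.3445
P(H|E) = 0.65*0.35 / 0.3445 = 0.6604

0.6604


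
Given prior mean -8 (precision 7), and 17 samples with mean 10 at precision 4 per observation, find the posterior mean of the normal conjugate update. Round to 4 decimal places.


The posterior mean is a precision-weighted average of prior and data.
Post. prec. = 7 + 68 = 75
Post. mean = (-56 + 680)/75 = 624/75 = 8.32

8.32


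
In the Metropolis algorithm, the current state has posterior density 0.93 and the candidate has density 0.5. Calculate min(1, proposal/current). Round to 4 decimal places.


Ratio = 0.5/0.93 = 0.5376
Acceptance probability = min(1, 0.5376)
= 0.5376

0.5376


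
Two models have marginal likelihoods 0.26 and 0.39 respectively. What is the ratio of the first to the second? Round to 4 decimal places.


Evidence ratio = 0.26 / 0.39
= 0.6667

0.6667


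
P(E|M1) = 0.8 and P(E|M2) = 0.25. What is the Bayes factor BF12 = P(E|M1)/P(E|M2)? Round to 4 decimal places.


Bayes factor BF12 = P(E|M1) / P(E|M2)
= 0.8 / 0.25
= 3.2

3.2


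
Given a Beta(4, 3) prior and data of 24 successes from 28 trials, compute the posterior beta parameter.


Number of failures = 28 - 24 = 4
Posterior beta = 3 + 4 = 7

7


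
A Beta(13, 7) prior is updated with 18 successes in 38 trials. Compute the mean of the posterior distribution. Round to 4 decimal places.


After update: Beta(31, 27)
Mean = 31 / (31 + 27) = 31 / 58
= 0.5345

0.5345


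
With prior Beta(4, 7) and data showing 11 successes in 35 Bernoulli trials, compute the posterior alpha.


Conjugate update: alpha_posterior = alpha_prior + k
= 4 + 11 = 15

15


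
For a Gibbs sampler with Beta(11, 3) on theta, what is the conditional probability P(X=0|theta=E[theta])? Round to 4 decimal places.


E[theta] = 11/(11+3) = 0.7857
P(X=0|theta) = 1 - theta = 0.2143

0.2143


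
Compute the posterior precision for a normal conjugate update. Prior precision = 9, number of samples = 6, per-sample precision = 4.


tau_post = tau_0 + n * tau
= 9 + 6 * 4 = 33

33


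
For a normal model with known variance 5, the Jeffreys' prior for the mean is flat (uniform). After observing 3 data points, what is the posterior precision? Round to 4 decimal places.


Jeffreys' prior for normal mean (known variance) is flat.
Prior precision = 0.
Posterior precision = prior_prec + n/sigma^2 = 0 + 3/5
= 0.6

0.6


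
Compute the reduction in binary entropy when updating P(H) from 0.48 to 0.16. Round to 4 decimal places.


H_before = -p*log2(p) - (1-p)*log2(1-p) for p=0.48: 0.9988
H_after for p=0.16: 0.6343
Reduction = 0.9988 - 0.6343 = 0.3645

0.3645


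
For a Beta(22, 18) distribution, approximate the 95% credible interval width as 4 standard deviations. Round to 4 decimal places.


Variance of Beta(a,b) = ab / ((a+b)^2 * (a+b+1))
= 22*18 / ((40)^2 * 41)
= 0.006
SD = sqrt(0.006) = 0.0777
Width = 4 * SD = 0.3108

0.3108


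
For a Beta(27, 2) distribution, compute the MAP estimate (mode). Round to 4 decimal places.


MAP = mode = (a-1)/(a+b-2)
= (27-1)/(27+2-2)
= 26/27 = 0.963

0.963


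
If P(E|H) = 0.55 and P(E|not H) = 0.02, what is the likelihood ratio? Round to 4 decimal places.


Likelihood ratio = P(E|H) / P(E|not H)
= 0.55 / 0.02
= 27.5

27.5


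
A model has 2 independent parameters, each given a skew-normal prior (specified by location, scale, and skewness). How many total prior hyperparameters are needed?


Each skew-normal prior needs 3 hyperparameters (location, scale, and skewness).
Total = 3 * 2 = 6

6


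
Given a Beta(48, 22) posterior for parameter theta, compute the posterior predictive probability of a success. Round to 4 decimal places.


For a Beta-Bernoulli model, the predictive probability is the mean:
P(success) = 48/(48+22) = 48/70 = 0.6857

0.6857


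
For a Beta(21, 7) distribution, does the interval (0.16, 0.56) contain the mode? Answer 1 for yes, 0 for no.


Mode of Beta(a,b) = (a-1)/(a+b-2)
= (21-1)/(21+7-2) = 0.7692
Check: 0.16 <= 0.7692 <= 0.56?
Result: 0

0


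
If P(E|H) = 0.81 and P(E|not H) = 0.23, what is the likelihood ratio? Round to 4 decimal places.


Likelihood ratio = P(E|H) / P(E|not H)
= 0.81 / 0.23
= 3.5217

3.5217


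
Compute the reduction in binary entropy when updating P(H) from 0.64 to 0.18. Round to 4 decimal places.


H_before = -p*log2(p) - (1-p)*log2(1-p) for p=0.64: 0.9427
H_after for p=0.18: 0.6801
Reduction = 0.9427 - 0.6801 = 0.2626

0.2626


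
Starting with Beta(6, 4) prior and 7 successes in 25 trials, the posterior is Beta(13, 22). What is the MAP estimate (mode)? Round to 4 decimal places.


The mode of Beta(a, b) when a > 1 and b > 1 is (a-1)/(a+b-2)
= (13 - 1) / (13 + 22 - 2)
= 12 / 33
= 0.3636

0.3636


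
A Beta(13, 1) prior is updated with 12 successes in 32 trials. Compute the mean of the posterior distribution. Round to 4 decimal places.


After update: Beta(25, 21)
Mean = 25 / (25 + 21) = 25 / 46
= 0.5435

0.5435


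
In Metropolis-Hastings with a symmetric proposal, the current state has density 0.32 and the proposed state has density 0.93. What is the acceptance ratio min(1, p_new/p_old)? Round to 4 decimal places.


Ratio = p_new / p_old = 0.93 / 0.32 = 2.9062
Acceptance = min(1, 2.9062) = 1.0

1.0


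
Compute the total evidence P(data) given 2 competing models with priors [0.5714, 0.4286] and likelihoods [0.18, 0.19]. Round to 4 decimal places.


Marginal likelihood = sum P(model_i) * P(data|model_i)
Model 1: 0.5714 * 0.18 = 0.1029
Model 2: 0.4286 * 0.19 = 0.0814
Total = 0.1843

0.1843


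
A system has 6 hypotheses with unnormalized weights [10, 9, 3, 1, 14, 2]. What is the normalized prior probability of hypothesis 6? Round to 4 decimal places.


The normalized prior is the weight divided by the total.
Total weight = 39
P(H6) = 2 / 39 = 0.0513

0.0513


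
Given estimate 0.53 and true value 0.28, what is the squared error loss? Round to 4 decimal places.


Squared error = (estimate - true)^2
Difference = 0.25
Loss = 0.25^2 = 0.0625

0.0625


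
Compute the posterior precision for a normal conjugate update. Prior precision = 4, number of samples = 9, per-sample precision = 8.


tau_post = tau_0 + n * tau
= 4 + 9 * 8 = 76

76


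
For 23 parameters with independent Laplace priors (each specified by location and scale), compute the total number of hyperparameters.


A Laplace prior has 2 hyperparameters per parameter.
Total = 23 * 2 = 46

46


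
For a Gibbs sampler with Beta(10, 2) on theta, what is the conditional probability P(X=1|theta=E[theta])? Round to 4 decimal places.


E[theta] = 10/(10+2) = 0.8333
P(X=1|theta) = theta = 0.8333

0.8333


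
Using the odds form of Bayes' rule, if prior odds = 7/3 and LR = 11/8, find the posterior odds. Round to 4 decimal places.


Bayes' rule in odds form: posterior odds = prior odds * LR
= (7 * 11) / (3 * 8)
= 77/24 = 3.2083

3.2083


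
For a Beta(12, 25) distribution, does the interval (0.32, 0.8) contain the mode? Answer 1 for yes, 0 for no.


Mode of Beta(a,b) = (a-1)/(a+b-2)
= (12-1)/(12+25-2) = 0.3143
Check: 0.32 <= 0.3143 <= 0.8?
Result: 0

0


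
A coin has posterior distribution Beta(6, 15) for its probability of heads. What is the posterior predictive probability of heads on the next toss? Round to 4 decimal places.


Posterior predictive = E[theta] = alpha/(alpha+beta)
= 6/21
= 0.2857

0.2857


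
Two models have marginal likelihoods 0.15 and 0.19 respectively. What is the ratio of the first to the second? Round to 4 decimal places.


Evidence ratio = 0.15 / 0.19
= 0.7895

0.7895


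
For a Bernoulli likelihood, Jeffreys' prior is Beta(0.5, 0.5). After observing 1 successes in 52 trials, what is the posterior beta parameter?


Jeffreys' prior for Bernoulli is Beta(0.5, 0.5).
Posterior is Beta(0.5 + k, 0.5 + n - k).
Posterior beta = 0.5 + (n - k) = 0.5 + 51 = 51.5

51.5


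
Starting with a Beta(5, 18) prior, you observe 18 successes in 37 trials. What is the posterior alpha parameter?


For a Beta-Binomial conjugate model:
Posterior alpha = prior alpha + number of successes
= 5 + 18 = 23

23


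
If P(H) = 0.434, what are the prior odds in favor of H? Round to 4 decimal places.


Prior odds = P(H) / (1 - P(H))
= 0.434 / 0.566
= 0.7668

0.7668


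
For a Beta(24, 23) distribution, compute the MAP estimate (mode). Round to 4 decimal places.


MAP = mode = (a-1)/(a+b-2)
= (24-1)/(24+23-2)
= 23/45 = 0.5111

0.5111


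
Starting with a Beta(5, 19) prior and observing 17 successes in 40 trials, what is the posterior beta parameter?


Posterior beta = prior beta + failures
Failures = 40 - 17 = 23
beta_post = 19 + 23 = 42

42


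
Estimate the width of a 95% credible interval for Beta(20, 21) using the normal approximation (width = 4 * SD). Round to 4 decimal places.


For Beta(a,b): Var = ab/((a+b)^2(a+b+1))
Var = 0.0059, SD = 0.0771
Approximate 95% CI width = 4 * 0.0771 = 0.3085

0.3085


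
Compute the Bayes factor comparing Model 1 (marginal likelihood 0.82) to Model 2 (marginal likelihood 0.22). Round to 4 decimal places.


BF12 = marginal likelihood of M1 / marginal likelihood of M2
= 0.82/0.22
= 3.7273

3.7273


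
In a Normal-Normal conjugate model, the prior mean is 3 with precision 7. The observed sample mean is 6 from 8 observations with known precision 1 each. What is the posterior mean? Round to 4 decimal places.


Posterior precision = tau0 + n*tau = 7 + 8*1 = 15
Posterior mean = (tau0*mu0 + n*tau*xbar) / posterior_precision
= (7*3 + 8*1*6) / 15
= 69 / 15 = 4.6

4.6


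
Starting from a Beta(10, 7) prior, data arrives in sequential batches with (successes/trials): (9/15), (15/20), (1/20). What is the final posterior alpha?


In sequential Bayesian updating, we sum all successes.
Total successes = 25
Final alpha = 10 + 25 = 35

35


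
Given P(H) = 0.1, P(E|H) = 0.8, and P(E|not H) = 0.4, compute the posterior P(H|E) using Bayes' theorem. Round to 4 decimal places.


By Bayes' theorem: P(H|E) = P(E|H)*P(H) / P(E)
P(E) = P(E|H)*P(H) + P(E|not H)*P(not H)
P(E) = 0.8*0.1 + 0.4*0.9 = 0.44
P(H|E) = 0.8*0.1 / 0.44 = 0.1818

0.1818


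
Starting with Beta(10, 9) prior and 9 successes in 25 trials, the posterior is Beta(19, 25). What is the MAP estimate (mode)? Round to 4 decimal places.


The mode of Beta(a, b) when a > 1 and b > 1 is (a-1)/(a+b-2)
= (19 - 1) / (19 + 25 - 2)
= 18 / 42
= 0.4286

0.4286


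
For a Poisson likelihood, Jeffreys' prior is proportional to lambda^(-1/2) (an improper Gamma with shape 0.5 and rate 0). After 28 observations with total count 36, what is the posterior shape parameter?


Jeffreys' prior for Poisson is proportional to lambda^(-1/2).
Posterior is Gamma(0.5 + S, 0 + n) = Gamma(0.5 + 36, 28).
Posterior shape = 0.5 + S = 0.5 + 36 = 36.5

36.5


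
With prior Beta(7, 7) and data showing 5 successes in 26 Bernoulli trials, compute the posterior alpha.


Conjugate update: alpha_posterior = alpha_prior + k
= 7 + 5 = 12

12


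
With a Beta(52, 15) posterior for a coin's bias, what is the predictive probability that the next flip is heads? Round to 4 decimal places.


The predictive probability equals the posterior mean.
P(next = heads) = alpha / (alpha + beta)
= 52 / 67 = 0.7761

0.7761


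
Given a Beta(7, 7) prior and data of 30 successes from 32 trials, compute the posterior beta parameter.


Number of failures = 32 - 30 = 2
Posterior beta = 7 + 2 = 9

9


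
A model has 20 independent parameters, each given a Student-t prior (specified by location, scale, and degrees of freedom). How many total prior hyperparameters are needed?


Each Student-t prior needs 3 hyperparameters (location, scale, and degrees of freedom).
Total = 3 * 20 = 60

60


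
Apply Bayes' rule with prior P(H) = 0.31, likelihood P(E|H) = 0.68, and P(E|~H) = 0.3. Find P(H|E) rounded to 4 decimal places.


Step 1: Compute marginal P(E) = P(E|H)P(H) + P(E|~H)P(~H)
= 0.68*0.31 + 0.3*0.69 = 0.4178
Step 2: P(H|E) = P(E|H)P(H)/P(E) = 0.2108/0.4178
= 0.5045

0.5045
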